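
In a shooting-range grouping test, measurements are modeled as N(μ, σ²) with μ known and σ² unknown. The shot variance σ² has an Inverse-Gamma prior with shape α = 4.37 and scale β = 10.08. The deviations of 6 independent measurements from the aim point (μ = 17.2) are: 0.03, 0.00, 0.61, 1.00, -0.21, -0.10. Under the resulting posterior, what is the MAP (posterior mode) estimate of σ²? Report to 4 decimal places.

With known mean μ and an Inverse-Gamma(α, β) prior on σ², the Normal likelihood is conjugate: posterior is Inv-Gamma(α + n/2, β + Σ(xᵢ−μ)²/2).
Σ(xᵢ−μ)² = (0.03)² + (0.00)² + (0.61)² + (1.00)² + (-0.21)² + (-0.10)² = 1.4271.
Posterior: Inv-Gamma(4.37 + 6/2, 10.08 + 1.4271/2) = Inv-Gamma(7.37, 10.79355).
Mode = β/(α+1) = 10.79355/8.37 = 1.2896.

1.2896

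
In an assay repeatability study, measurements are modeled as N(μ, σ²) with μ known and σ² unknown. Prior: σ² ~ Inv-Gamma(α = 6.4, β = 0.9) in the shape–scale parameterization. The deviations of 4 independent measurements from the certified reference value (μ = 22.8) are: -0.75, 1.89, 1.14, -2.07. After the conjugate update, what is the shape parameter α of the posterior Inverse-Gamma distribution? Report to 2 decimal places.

With known mean μ and an Inverse-Gamma(α, β) prior on σ², the Normal likelihood is conjugate: posterior is Inv-Gamma(α + n/2, β + Σ(xᵢ−μ)²/2).
Σ(xᵢ−μ)² = (-0.75)² + (1.89)² + (1.14)² + (-2.07)² = 9.7191.
Posterior: Inv-Gamma(6.4 + 4/2, 0.9 + 9.7191/2) = Inv-Gamma(8.40, 5.75955).
Posterior α = 8.40.

8.40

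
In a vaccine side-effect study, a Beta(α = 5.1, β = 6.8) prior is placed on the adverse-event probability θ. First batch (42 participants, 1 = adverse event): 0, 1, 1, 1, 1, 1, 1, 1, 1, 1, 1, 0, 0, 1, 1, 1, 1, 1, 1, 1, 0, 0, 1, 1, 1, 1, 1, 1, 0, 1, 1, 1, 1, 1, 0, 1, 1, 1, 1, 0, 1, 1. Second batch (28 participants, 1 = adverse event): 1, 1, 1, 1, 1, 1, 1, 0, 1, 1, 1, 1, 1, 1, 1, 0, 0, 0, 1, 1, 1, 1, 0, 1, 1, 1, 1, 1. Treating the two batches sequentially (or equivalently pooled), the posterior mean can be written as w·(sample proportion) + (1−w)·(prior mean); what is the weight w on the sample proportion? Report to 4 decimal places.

0.8547

The Beta prior is conjugate to a Binomial/Bernoulli likelihood; the update adds successes to α and failures to β.
Total number of participants: n = 42 + 28 = 70.
Posterior mean = (α₀+k)/(α₀+β₀+n) = [n/(α₀+β₀+n)]·(k/n) + [(α₀+β₀)/(α₀+β₀+n)]·α₀/(α₀+β₀), so only n and the prior enter the weight.
The weight on the data is w = n/(α₀+β₀+n) = 70/(5.1+6.8+70) = 70/81.9 = 0.8547.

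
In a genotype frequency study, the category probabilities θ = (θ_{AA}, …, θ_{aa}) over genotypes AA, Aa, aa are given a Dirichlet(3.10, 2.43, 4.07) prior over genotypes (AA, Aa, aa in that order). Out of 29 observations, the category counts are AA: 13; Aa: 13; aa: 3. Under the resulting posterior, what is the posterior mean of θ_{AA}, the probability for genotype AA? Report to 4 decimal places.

The Dirichlet prior is conjugate to the Multinomial likelihood: each posterior αⱼ = prior αⱼ + observed count nⱼ.
Posterior concentration: (16.10, 15.43, 7.07), total = 38.60.
E[θ_{AA}|data] = α_{AA}/Σα = 16.10/38.60 = 0.4171.

0.4171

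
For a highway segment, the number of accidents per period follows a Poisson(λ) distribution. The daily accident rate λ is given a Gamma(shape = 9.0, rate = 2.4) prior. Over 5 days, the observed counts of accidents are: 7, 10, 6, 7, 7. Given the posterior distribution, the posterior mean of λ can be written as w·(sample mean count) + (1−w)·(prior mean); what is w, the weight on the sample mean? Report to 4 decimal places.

0.6757

With a Gamma(shape α, rate β) prior, the Poisson likelihood is conjugate: the posterior is Gamma(α + ΣXᵢ, β + n).
Posterior mean = (α₀+S)/(β₀+n) = [n/(β₀+n)]·(S/n) + [β₀/(β₀+n)]·(α₀/β₀), so only n and β₀ enter the weight.
Weight on data w = n/(β₀+n) = 5/(2.4+5) = 5/7.4 = 0.6757.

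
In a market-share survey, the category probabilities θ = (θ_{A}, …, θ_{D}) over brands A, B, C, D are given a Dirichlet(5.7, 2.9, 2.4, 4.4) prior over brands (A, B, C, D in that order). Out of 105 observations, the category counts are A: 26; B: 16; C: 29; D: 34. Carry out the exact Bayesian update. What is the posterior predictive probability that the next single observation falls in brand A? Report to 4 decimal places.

0.2633

The Dirichlet prior is conjugate to the Multinomial likelihood: each posterior αⱼ = prior αⱼ + observed count nⱼ.
Posterior concentration: (31.7, 18.9, 31.4, 38.4), total = 120.4.
P(next = A | data) = α_{A}/Σα = 0.2633.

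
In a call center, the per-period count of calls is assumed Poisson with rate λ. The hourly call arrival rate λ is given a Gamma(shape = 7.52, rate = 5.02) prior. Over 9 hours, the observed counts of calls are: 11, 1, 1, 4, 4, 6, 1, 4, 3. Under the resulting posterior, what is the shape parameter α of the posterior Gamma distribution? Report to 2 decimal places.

42.52

With a Gamma(shape α, rate β) prior, the Poisson likelihood is conjugate: the posterior is Gamma(α + ΣXᵢ, β + n).
Sum of counts S = 35 over n = 9 hours.
Posterior: Gamma(α+S, β+n) = Gamma(7.52+35, 5.02+9) = Gamma(42.52, 14.02).
Posterior α = 42.52.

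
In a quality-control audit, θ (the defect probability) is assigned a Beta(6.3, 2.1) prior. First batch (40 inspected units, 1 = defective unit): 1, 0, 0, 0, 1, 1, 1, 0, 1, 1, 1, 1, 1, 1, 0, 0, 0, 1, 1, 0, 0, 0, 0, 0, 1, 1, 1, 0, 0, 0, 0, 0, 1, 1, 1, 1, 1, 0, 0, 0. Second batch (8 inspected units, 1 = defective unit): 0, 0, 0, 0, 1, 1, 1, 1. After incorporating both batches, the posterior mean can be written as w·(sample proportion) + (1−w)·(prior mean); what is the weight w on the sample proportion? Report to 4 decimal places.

The Beta prior is conjugate to a Binomial/Bernoulli likelihood; the update adds successes to α and failures to β.
Total number of inspected units: n = 40 + 8 = 48.
Posterior mean = (α₀+k)/(α₀+β₀+n) = [n/(α₀+β₀+n)]·(k/n) + [(α₀+β₀)/(α₀+β₀+n)]·α₀/(α₀+β₀), so only n and the prior enter the weight.
The weight on the data is w = n/(α₀+β₀+n) = 48/(6.3+2.1+48) = 48/56.4 = 0.8511.

0.8511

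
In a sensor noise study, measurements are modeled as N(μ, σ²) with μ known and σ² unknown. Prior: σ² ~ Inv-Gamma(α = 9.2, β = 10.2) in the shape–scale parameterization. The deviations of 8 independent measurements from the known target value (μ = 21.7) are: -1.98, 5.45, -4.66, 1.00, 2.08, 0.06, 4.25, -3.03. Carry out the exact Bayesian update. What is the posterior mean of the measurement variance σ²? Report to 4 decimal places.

With known mean μ and an Inverse-Gamma(α, β) prior on σ², the Normal likelihood is conjugate: posterior is Inv-Gamma(α + n/2, β + Σ(xᵢ−μ)²/2).
Σ(xᵢ−μ)² = (-1.98)² + (5.45)² + (-4.66)² + (1.00)² + (2.08)² + (0.06)² + (4.25)² + (-3.03)² = 87.9119.
Posterior: Inv-Gamma(9.2 + 8/2, 10.2 + 87.9119/2) = Inv-Gamma(13.20, 54.15595).
E[σ²|data] = β/(α−1) = 54.15595/12.20 = 4.4390.

4.4390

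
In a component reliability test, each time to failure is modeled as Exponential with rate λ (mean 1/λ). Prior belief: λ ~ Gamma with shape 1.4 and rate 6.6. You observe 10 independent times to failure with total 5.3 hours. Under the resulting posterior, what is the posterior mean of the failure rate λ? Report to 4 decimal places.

0.9580

With a Gamma(shape α, rate β) prior on the exponential rate λ, the posterior after n observations with total T = Σxᵢ is Gamma(α+n, β+T).
Posterior: Gamma(1.4+10, 6.6+5.3) = Gamma(11.4, 11.9).
Posterior mean of λ = α/β = 11.4/11.9 = 0.9580.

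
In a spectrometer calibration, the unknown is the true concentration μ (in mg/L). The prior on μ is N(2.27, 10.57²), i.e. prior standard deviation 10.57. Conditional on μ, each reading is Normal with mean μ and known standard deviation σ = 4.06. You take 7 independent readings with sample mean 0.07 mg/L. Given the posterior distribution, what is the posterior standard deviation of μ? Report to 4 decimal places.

For Normal data with known variance σ², a Normal(μ₀, σ₀²) prior on μ is conjugate. Posterior precision = 1/σ₀² + n/σ²; posterior mean is the precision-weighted average of μ₀ and x̄.
σ₀² = 10.57² = 111.7249, σ² = 4.06² = 16.4836; σ² + n·σ₀² = 16.4836 + 7·111.7249 = 798.5579.
Posterior precision = 1/σ₀² + n/σ² = 1/111.7249 + 7/16.4836 = (σ² + n·σ₀²)/(σ₀²σ²) = 798.5579/(111.7249·16.4836); posterior variance σₙ² = σ₀²σ²/(σ² + n·σ₀²) = 111.7249·16.4836/798.5579 = 2.306193.
Posterior SD = √σₙ² = √(111.7249·16.4836/798.5579) = 1.5186.

1.5186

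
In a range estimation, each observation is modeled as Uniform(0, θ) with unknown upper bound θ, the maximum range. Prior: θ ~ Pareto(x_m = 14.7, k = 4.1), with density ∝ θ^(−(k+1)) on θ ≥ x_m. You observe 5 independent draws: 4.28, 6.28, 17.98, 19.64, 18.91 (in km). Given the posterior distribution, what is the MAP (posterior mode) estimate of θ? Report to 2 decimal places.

19.64

A Pareto(scale x_m, shape k) prior on the upper bound θ of Uniform(0, θ) is conjugate: posterior is Pareto(max(x_m, max xᵢ), k + n).
Sample maximum = 19.64; prior scale x_m = 14.7 → posterior scale = max = 19.64.
Posterior shape = 4.1 + 5 = 9.1.
The Pareto density is decreasing on [x_m, ∞), so the mode is x_m = 19.64.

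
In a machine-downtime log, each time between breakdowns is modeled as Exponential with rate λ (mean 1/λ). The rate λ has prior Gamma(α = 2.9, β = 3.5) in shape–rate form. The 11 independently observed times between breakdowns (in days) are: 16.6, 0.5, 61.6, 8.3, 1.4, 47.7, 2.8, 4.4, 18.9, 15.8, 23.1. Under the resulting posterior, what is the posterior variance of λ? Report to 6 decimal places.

0.000332

With a Gamma(shape α, rate β) prior on the exponential rate λ, the posterior after n observations with total T = Σxᵢ is Gamma(α+n, β+T).
Sum of observations T = 201.1 days; n = 11.
Posterior: Gamma(2.9+11, 3.5+201.1) = Gamma(13.9, 204.6).
Var = α/β² = 0.000332.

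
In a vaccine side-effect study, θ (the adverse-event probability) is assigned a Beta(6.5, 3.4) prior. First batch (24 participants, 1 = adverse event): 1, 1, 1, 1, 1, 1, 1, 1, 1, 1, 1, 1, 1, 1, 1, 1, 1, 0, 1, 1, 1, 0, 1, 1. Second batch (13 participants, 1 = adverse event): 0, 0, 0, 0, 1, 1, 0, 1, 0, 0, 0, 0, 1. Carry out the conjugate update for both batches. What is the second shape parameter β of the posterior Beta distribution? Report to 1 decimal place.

The Beta prior is conjugate to a Binomial/Bernoulli likelihood; the update adds successes to α and failures to β.
After batch 1: Beta(6.5+22, 3.4+2) = Beta(28.5, 5.4).
After batch 2: Beta(28.5+4, 5.4+9) = Beta(32.5, 14.4).
Posterior β = 14.4.

14.4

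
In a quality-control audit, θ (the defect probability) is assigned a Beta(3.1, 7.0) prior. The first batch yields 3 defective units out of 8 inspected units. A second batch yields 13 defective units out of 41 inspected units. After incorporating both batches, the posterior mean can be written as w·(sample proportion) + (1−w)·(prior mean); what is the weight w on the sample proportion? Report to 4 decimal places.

0.8291

The Beta prior is conjugate to a Binomial/Bernoulli likelihood; the update adds successes to α and failures to β.
Total number of inspected units: n = 8 + 41 = 49.
Posterior mean = (α₀+k)/(α₀+β₀+n) = [n/(α₀+β₀+n)]·(k/n) + [(α₀+β₀)/(α₀+β₀+n)]·α₀/(α₀+β₀), so only n and the prior enter the weight.
The weight on the data is w = n/(α₀+β₀+n) = 49/(3.1+7.0+49) = 49/59.1 = 0.8291.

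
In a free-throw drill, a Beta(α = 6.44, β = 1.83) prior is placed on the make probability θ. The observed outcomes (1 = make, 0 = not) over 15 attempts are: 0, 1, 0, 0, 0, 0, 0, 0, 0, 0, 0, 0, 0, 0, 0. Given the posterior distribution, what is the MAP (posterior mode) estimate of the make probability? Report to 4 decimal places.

The Beta prior is conjugate to a Binomial/Bernoulli likelihood; the update adds successes to α and failures to β.
Posterior: Beta(α+k, β+n−k) = Beta(6.44+1, 1.83+14) = Beta(7.44, 15.83).
Mode of Beta(a,b) for a,b>1 is (a−1)/(a+b−2) = 6.44/21.27 = 0.3028.

0.3028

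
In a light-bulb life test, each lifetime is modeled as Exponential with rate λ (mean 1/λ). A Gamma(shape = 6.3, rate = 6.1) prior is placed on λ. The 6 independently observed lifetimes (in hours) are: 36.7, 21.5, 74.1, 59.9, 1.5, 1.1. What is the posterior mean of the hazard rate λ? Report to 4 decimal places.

With a Gamma(shape α, rate β) prior on the exponential rate λ, the posterior after n observations with total T = Σxᵢ is Gamma(α+n, β+T).
Sum of observations T = 194.8 hours; n = 6.
Posterior: Gamma(6.3+6, 6.1+194.8) = Gamma(12.3, 200.9).
Posterior mean of λ = α/β = 12.3/200.9 = 0.0612.

0.0612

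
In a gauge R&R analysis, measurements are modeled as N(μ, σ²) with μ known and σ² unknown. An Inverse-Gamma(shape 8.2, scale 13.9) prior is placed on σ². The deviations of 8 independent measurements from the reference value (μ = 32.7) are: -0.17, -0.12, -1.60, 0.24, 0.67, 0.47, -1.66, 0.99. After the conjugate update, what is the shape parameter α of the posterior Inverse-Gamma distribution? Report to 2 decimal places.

12.20

With known mean μ and an Inverse-Gamma(α, β) prior on σ², the Normal likelihood is conjugate: posterior is Inv-Gamma(α + n/2, β + Σ(xᵢ−μ)²/2).
Σ(xᵢ−μ)² = (-0.17)² + (-0.12)² + (-1.60)² + (0.24)² + (0.67)² + (0.47)² + (-1.66)² + (0.99)² = 7.0664.
Posterior: Inv-Gamma(8.2 + 8/2, 13.9 + 7.0664/2) = Inv-Gamma(12.20, 17.43320).
Posterior α = 12.20.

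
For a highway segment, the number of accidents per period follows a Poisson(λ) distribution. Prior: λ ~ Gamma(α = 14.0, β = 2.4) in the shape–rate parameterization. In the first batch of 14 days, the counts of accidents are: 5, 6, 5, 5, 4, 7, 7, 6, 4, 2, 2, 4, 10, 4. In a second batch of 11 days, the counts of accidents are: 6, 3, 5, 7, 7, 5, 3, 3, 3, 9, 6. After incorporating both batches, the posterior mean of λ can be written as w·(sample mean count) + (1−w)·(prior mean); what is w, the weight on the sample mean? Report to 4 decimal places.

With a Gamma(shape α, rate β) prior, the Poisson likelihood is conjugate: the posterior is Gamma(α + ΣXᵢ, β + n).
Total number of days: n = 14 + 11 = 25.
Posterior mean = (α₀+S)/(β₀+n) = [n/(β₀+n)]·(S/n) + [β₀/(β₀+n)]·(α₀/β₀), so only n and β₀ enter the weight.
Weight on data w = n/(β₀+n) = 25/(2.4+25) = 25/27.4 = 0.9124.

0.9124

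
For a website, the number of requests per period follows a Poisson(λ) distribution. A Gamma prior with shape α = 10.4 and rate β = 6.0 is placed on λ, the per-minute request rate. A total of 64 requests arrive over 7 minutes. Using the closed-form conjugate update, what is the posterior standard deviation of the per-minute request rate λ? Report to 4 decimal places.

With a Gamma(shape α, rate β) prior, the Poisson likelihood is conjugate: the posterior is Gamma(α + ΣXᵢ, β + n).
Posterior: Gamma(α+S, β+n) = Gamma(10.4+64, 6.0+7) = Gamma(74.4, 13.0).
SD = √α/β = √74.4/13.0 = 0.6635.

0.6635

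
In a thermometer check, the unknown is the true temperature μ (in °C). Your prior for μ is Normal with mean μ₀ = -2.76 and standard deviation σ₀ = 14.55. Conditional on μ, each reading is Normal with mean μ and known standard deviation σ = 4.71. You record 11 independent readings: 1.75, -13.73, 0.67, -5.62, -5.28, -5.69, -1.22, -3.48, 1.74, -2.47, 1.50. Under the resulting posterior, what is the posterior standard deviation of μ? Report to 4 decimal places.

1.4134

For Normal data with known variance σ², a Normal(μ₀, σ₀²) prior on μ is conjugate. Posterior precision = 1/σ₀² + n/σ²; posterior mean is the precision-weighted average of μ₀ and x̄.
σ₀² = 14.55² = 211.7025, σ² = 4.71² = 22.1841; σ² + n·σ₀² = 22.1841 + 11·211.7025 = 2350.9116.
Posterior precision = 1/σ₀² + n/σ² = 1/211.7025 + 11/22.1841 = (σ² + n·σ₀²)/(σ₀²σ²) = 2350.9116/(211.7025·22.1841); posterior variance σₙ² = σ₀²σ²/(σ² + n·σ₀²) = 211.7025·22.1841/2350.9116 = 1.997706.
Posterior SD = √σₙ² = √(211.7025·22.1841/2350.9116) = 1.4134.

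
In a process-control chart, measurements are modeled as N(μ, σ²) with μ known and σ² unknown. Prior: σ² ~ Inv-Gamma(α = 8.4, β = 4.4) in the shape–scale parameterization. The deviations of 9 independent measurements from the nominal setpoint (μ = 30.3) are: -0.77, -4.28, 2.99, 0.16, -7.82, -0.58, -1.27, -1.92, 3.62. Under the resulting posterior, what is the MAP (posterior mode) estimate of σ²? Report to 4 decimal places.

4.1931

With known mean μ and an Inverse-Gamma(α, β) prior on σ², the Normal likelihood is conjugate: posterior is Inv-Gamma(α + n/2, β + Σ(xᵢ−μ)²/2).
Σ(xᵢ−μ)² = (-0.77)² + (-4.28)² + (2.99)² + (0.16)² + (-7.82)² + (-0.58)² + (-1.27)² + (-1.92)² + (3.62)² = 107.7695.
Posterior: Inv-Gamma(8.4 + 9/2, 4.4 + 107.7695/2) = Inv-Gamma(12.90, 58.28475).
Mode = β/(α+1) = 58.28475/13.90 = 4.1931.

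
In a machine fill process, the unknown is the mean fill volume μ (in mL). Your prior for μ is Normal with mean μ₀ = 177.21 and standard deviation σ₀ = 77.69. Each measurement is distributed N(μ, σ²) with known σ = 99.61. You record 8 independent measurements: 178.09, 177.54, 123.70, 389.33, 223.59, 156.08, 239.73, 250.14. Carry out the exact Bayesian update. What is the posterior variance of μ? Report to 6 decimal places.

For Normal data with known variance σ², a Normal(μ₀, σ₀²) prior on μ is conjugate. Posterior precision = 1/σ₀² + n/σ²; posterior mean is the precision-weighted average of μ₀ and x̄.
σ₀² = 77.69² = 6035.7361, σ² = 99.61² = 9922.1521; σ² + n·σ₀² = 9922.1521 + 8·6035.7361 = 58208.0409.
Posterior precision = 1/σ₀² + n/σ² = 1/6035.7361 + 8/9922.1521 = (σ² + n·σ₀²)/(σ₀²σ²) = 58208.0409/(6035.7361·9922.1521); posterior variance σₙ² = σ₀²σ²/(σ² + n·σ₀²) = 6035.7361·9922.1521/58208.0409 = 1028.852555.

1028.852555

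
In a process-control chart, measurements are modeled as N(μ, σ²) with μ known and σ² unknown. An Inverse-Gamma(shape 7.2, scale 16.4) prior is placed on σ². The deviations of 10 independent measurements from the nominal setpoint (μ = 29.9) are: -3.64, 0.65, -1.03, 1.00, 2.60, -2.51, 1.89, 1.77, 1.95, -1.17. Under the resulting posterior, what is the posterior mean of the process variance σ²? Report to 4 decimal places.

With known mean μ and an Inverse-Gamma(α, β) prior on σ², the Normal likelihood is conjugate: posterior is Inv-Gamma(α + n/2, β + Σ(xᵢ−μ)²/2).
Σ(xᵢ−μ)² = (-3.64)² + (0.65)² + (-1.03)² + (1.00)² + (2.60)² + (-2.51)² + (1.89)² + (1.77)² + (1.95)² + (-1.17)² = 40.6695.
Posterior: Inv-Gamma(7.2 + 10/2, 16.4 + 40.6695/2) = Inv-Gamma(12.20, 36.73475).
E[σ²|data] = β/(α−1) = 36.73475/11.20 = 3.2799.

3.2799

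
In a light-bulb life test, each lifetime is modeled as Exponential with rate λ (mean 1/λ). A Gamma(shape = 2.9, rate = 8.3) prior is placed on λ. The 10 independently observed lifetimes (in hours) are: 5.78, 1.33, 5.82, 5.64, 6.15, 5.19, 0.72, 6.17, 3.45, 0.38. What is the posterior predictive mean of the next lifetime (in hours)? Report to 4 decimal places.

With a Gamma(shape α, rate β) prior on the exponential rate λ, the posterior after n observations with total T = Σxᵢ is Gamma(α+n, β+T).
Sum of observations T = 40.63 hours; n = 10.
Posterior: Gamma(2.9+10, 8.3+40.63) = Gamma(12.9, 48.93).
The predictive distribution for the next observation is Lomax; its mean is β/(α−1) = 48.93/11.9 = 4.1118.

4.1118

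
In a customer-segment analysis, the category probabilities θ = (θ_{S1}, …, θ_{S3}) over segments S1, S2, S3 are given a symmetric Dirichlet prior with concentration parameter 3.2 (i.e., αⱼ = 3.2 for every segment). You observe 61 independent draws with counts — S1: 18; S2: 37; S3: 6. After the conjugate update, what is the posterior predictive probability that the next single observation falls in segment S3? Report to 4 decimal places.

The Dirichlet prior is conjugate to the Multinomial likelihood: each posterior αⱼ = prior αⱼ + observed count nⱼ.
Posterior concentration: (21.2, 40.2, 9.2), total = 70.6.
P(next = S3 | data) = α_{S3}/Σα = 0.1303.

0.1303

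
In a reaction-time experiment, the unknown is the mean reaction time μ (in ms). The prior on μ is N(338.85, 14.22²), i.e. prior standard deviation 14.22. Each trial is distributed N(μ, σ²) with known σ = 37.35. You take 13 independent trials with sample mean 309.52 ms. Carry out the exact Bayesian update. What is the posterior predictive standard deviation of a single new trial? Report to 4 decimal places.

For Normal data with known variance σ², a Normal(μ₀, σ₀²) prior on μ is conjugate. Posterior precision = 1/σ₀² + n/σ²; posterior mean is the precision-weighted average of μ₀ and x̄.
σ₀² = 14.22² = 202.2084, σ² = 37.35² = 1395.0225; σ² + n·σ₀² = 1395.0225 + 13·202.2084 = 4023.7317.
Posterior precision = 1/σ₀² + n/σ² = 1/202.2084 + 13/1395.0225 = (σ² + n·σ₀²)/(σ₀²σ²) = 4023.7317/(202.2084·1395.0225); posterior variance σₙ² = σ₀²σ²/(σ² + n·σ₀²) = 202.2084·1395.0225/4023.7317 = 70.105387.
Predictive variance for one new observation = σₙ² + σ² = 202.2084·1395.0225/4023.7317 + 1395.0225 = σ²·(σ₀² + 4023.7317)/4023.7317 = 1395.0225·4225.9401/4023.7317 = 1465.127887; SD = √(1395.0225·4225.9401/4023.7317) = 38.2770.

38.2770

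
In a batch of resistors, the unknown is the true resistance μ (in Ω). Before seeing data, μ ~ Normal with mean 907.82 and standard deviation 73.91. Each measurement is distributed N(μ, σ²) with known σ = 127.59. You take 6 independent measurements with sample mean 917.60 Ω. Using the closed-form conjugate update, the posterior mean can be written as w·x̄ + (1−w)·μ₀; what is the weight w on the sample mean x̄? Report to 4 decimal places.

0.6681

For Normal data with known variance σ², a Normal(μ₀, σ₀²) prior on μ is conjugate. Posterior precision = 1/σ₀² + n/σ²; posterior mean is the precision-weighted average of μ₀ and x̄.
σ₀² = 73.91² = 5462.6881, σ² = 127.59² = 16279.2081. Prior precision 1/σ₀² = 1/5462.6881; data precision n/σ² = 6/16279.2081.
w = (n/σ²)/(1/σ₀² + n/σ²) = n·σ₀²/(σ² + n·σ₀²) = 6·5462.6881/(16279.2081 + 6·5462.6881) = 32776.1286/49055.3367 = 0.6681.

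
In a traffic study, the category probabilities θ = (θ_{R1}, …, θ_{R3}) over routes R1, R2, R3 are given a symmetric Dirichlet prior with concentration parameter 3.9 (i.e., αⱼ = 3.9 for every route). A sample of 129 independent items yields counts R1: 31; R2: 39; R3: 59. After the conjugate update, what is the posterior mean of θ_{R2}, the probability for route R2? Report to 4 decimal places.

0.3049

The Dirichlet prior is conjugate to the Multinomial likelihood: each posterior αⱼ = prior αⱼ + observed count nⱼ.
Posterior concentration: (34.9, 42.9, 62.9), total = 140.7.
E[θ_{R2}|data] = α_{R2}/Σα = 42.9/140.7 = 0.3049.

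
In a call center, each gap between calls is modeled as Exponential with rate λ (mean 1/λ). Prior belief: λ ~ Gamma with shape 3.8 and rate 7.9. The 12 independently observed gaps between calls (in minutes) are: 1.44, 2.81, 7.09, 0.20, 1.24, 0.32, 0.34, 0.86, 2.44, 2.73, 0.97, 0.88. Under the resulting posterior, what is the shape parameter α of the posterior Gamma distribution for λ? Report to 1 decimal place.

15.8

With a Gamma(shape α, rate β) prior on the exponential rate λ, the posterior after n observations with total T = Σxᵢ is Gamma(α+n, β+T).
Sum of observations T = 21.32 minutes; n = 12.
Posterior: Gamma(3.8+12, 7.9+21.32) = Gamma(15.8, 29.22).
Posterior α = 15.8.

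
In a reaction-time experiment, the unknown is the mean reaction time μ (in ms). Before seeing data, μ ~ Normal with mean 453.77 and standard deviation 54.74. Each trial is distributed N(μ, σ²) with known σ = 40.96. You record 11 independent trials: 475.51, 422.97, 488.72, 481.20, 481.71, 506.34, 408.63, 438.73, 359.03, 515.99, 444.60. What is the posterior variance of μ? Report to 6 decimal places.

For Normal data with known variance σ², a Normal(μ₀, σ₀²) prior on μ is conjugate. Posterior precision = 1/σ₀² + n/σ²; posterior mean is the precision-weighted average of μ₀ and x̄.
σ₀² = 54.74² = 2996.4676, σ² = 40.96² = 1677.7216; σ² + n·σ₀² = 1677.7216 + 11·2996.4676 = 34638.8652.
Posterior precision = 1/σ₀² + n/σ² = 1/2996.4676 + 11/1677.7216 = (σ² + n·σ₀²)/(σ₀²σ²) = 34638.8652/(2996.4676·1677.7216); posterior variance σₙ² = σ₀²σ²/(σ² + n·σ₀²) = 2996.4676·1677.7216/34638.8652 = 145.132884.

145.132884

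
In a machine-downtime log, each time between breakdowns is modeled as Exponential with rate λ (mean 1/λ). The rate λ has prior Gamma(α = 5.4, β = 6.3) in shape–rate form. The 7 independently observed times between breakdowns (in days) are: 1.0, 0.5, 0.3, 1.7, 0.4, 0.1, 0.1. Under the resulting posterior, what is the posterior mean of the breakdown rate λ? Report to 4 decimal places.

1.1923

With a Gamma(shape α, rate β) prior on the exponential rate λ, the posterior after n observations with total T = Σxᵢ is Gamma(α+n, β+T).
Sum of observations T = 4.1 days; n = 7.
Posterior: Gamma(5.4+7, 6.3+4.1) = Gamma(12.4, 10.4).
Posterior mean of λ = α/β = 12.4/10.4 = 1.1923.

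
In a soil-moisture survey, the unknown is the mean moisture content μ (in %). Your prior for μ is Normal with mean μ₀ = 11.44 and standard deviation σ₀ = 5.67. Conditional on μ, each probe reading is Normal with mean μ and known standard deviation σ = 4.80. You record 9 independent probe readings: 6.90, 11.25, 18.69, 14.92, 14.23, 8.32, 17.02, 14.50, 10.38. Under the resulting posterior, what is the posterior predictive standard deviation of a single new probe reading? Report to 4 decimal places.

5.0410

For Normal data with known variance σ², a Normal(μ₀, σ₀²) prior on μ is conjugate. Posterior precision = 1/σ₀² + n/σ²; posterior mean is the precision-weighted average of μ₀ and x̄.
σ₀² = 5.67² = 32.1489, σ² = 4.80² = 23.04; σ² + n·σ₀² = 23.04 + 9·32.1489 = 312.3801.
Posterior precision = 1/σ₀² + n/σ² = 1/32.1489 + 9/23.04 = (σ² + n·σ₀²)/(σ₀²σ²) = 312.3801/(32.1489·23.04); posterior variance σₙ² = σ₀²σ²/(σ² + n·σ₀²) = 32.1489·23.04/312.3801 = 2.371184.
Predictive variance for one new observation = σₙ² + σ² = 32.1489·23.04/312.3801 + 23.04 = σ²·(σ₀² + 312.3801)/312.3801 = 23.04·344.529/312.3801 = 25.411184; SD = √(23.04·344.529/312.3801) = 5.0410.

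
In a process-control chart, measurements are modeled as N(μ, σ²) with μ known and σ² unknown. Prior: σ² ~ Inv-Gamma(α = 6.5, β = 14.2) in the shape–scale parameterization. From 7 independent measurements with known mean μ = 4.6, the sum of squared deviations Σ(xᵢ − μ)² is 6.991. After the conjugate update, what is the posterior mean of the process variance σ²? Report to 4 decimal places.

1.9662

With known mean μ and an Inverse-Gamma(α, β) prior on σ², the Normal likelihood is conjugate: posterior is Inv-Gamma(α + n/2, β + Σ(xᵢ−μ)²/2).
Posterior: Inv-Gamma(6.5 + 7/2, 14.2 + 6.991/2) = Inv-Gamma(10.00, 17.6955).
E[σ²|data] = β/(α−1) = 17.6955/9.00 = 1.9662.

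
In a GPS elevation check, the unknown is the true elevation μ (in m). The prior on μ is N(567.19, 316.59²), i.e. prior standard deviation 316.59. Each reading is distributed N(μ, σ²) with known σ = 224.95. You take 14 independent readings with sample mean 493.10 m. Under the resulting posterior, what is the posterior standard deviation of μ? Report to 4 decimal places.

59.0649

For Normal data with known variance σ², a Normal(μ₀, σ₀²) prior on μ is conjugate. Posterior precision = 1/σ₀² + n/σ²; posterior mean is the precision-weighted average of μ₀ and x̄.
σ₀² = 316.59² = 100229.2281, σ² = 224.95² = 50602.5025; σ² + n·σ₀² = 50602.5025 + 14·100229.2281 = 1453811.6959.
Posterior precision = 1/σ₀² + n/σ² = 1/100229.2281 + 14/50602.5025 = (σ² + n·σ₀²)/(σ₀²σ²) = 1453811.6959/(100229.2281·50602.5025); posterior variance σₙ² = σ₀²σ²/(σ² + n·σ₀²) = 100229.2281·50602.5025/1453811.6959 = 3488.656598.
Posterior SD = √σₙ² = √(100229.2281·50602.5025/1453811.6959) = 59.0649.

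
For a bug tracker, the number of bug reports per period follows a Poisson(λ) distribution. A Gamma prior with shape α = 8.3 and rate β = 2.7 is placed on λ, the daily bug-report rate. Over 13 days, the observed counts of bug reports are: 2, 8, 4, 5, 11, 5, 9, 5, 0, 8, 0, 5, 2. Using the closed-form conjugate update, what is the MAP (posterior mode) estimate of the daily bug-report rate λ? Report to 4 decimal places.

4.5414

With a Gamma(shape α, rate β) prior, the Poisson likelihood is conjugate: the posterior is Gamma(α + ΣXᵢ, β + n).
Sum of counts S = 64 over n = 13 days.
Posterior: Gamma(α+S, β+n) = Gamma(8.3+64, 2.7+13) = Gamma(72.3, 15.7).
Mode of Gamma(α,β) for α≥1 is (α−1)/β = 71.3/15.7 = 4.5414.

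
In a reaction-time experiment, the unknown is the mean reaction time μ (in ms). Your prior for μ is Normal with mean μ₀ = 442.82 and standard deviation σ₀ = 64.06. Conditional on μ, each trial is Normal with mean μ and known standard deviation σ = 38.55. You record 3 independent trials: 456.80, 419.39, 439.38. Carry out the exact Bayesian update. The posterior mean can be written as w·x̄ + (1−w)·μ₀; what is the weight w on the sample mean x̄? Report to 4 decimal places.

For Normal data with known variance σ², a Normal(μ₀, σ₀²) prior on μ is conjugate. Posterior precision = 1/σ₀² + n/σ²; posterior mean is the precision-weighted average of μ₀ and x̄.
σ₀² = 64.06² = 4103.6836, σ² = 38.55² = 1486.1025. Prior precision 1/σ₀² = 1/4103.6836; data precision n/σ² = 3/1486.1025.
w = (n/σ²)/(1/σ₀² + n/σ²) = n·σ₀²/(σ² + n·σ₀²) = 3·4103.6836/(1486.1025 + 3·4103.6836) = 12311.0508/13797.1533 = 0.8923.

0.8923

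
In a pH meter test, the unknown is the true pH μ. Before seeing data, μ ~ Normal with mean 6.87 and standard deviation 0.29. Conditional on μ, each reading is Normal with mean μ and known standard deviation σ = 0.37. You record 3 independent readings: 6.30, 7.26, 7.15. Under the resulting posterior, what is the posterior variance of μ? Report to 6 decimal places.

0.029582

For Normal data with known variance σ², a Normal(μ₀, σ₀²) prior on μ is conjugate. Posterior precision = 1/σ₀² + n/σ²; posterior mean is the precision-weighted average of μ₀ and x̄.
σ₀² = 0.29² = 0.0841, σ² = 0.37² = 0.1369; σ² + n·σ₀² = 0.1369 + 3·0.0841 = 0.3892.
Posterior precision = 1/σ₀² + n/σ² = 1/0.0841 + 3/0.1369 = (σ² + n·σ₀²)/(σ₀²σ²) = 0.3892/(0.0841·0.1369); posterior variance σₙ² = σ₀²σ²/(σ² + n·σ₀²) = 0.0841·0.1369/0.3892 = 0.029582.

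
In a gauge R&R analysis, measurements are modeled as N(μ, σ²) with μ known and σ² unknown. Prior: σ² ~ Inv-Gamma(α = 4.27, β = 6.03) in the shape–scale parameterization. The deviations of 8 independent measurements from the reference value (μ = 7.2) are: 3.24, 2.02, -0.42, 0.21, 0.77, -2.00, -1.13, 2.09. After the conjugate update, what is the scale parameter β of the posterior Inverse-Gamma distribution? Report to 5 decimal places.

18.54820

With known mean μ and an Inverse-Gamma(α, β) prior on σ², the Normal likelihood is conjugate: posterior is Inv-Gamma(α + n/2, β + Σ(xᵢ−μ)²/2).
Σ(xᵢ−μ)² = (3.24)² + (2.02)² + (-0.42)² + (0.21)² + (0.77)² + (-2.00)² + (-1.13)² + (2.09)² = 25.0364.
Posterior: Inv-Gamma(4.27 + 8/2, 6.03 + 25.0364/2) = Inv-Gamma(8.27, 18.54820).
Posterior β = 18.54820.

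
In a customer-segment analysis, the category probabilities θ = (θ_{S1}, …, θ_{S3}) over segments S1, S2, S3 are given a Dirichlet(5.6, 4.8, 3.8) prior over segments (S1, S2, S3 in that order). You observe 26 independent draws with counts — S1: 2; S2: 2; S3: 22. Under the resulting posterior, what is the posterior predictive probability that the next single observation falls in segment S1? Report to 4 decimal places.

0.1891

The Dirichlet prior is conjugate to the Multinomial likelihood: each posterior αⱼ = prior αⱼ + observed count nⱼ.
Posterior concentration: (7.6, 6.8, 25.8), total = 40.2.
P(next = S1 | data) = α_{S1}/Σα = 0.1891.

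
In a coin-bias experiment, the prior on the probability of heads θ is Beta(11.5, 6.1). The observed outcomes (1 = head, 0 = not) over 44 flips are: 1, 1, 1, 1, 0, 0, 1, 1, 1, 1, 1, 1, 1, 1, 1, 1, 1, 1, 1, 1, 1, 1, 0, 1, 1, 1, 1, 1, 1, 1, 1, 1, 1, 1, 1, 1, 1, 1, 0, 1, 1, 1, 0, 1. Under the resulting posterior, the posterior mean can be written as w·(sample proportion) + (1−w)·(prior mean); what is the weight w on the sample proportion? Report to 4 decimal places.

The Beta prior is conjugate to a Binomial/Bernoulli likelihood; the update adds successes to α and failures to β.
Posterior mean = (α₀+k)/(α₀+β₀+n) = [n/(α₀+β₀+n)]·(k/n) + [(α₀+β₀)/(α₀+β₀+n)]·α₀/(α₀+β₀), so only n and the prior enter the weight.
The weight on the data is w = n/(α₀+β₀+n) = 44/(11.5+6.1+44) = 44/61.6 = 0.7143.

0.7143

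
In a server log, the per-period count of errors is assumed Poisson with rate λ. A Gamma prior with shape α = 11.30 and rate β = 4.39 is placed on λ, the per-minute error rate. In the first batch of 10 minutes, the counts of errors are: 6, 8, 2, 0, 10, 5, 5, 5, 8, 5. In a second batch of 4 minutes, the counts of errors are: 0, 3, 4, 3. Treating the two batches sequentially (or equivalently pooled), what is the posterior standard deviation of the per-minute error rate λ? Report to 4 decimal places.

0.4719

With a Gamma(shape α, rate β) prior, the Poisson likelihood is conjugate: the posterior is Gamma(α + ΣXᵢ, β + n).
Batch 1: sum of counts S = 54 over n = 10 minutes.
After batch 1: Gamma(α+S, β+n) = Gamma(11.30+54, 4.39+10) = Gamma(65.30, 14.39).
Batch 2: sum of counts S = 10 over n = 4 minutes.
After batch 2: Gamma(α+S, β+n) = Gamma(65.30+10, 14.39+4) = Gamma(75.30, 18.39).
SD = √α/β = √75.30/18.39 = 0.4719.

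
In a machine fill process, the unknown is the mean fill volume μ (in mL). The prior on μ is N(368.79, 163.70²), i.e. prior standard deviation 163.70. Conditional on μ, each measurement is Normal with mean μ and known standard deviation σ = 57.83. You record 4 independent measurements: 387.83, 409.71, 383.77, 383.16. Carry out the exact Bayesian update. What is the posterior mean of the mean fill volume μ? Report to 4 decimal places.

For Normal data with known variance σ², a Normal(μ₀, σ₀²) prior on μ is conjugate. Posterior precision = 1/σ₀² + n/σ²; posterior mean is the precision-weighted average of μ₀ and x̄.
Σxᵢ = 387.83 + 409.71 + 383.77 + 383.16 = 1564.47, so n·x̄ = 1564.47.
σ₀² = 163.70² = 26797.69, σ² = 57.83² = 3344.3089; σ² + n·σ₀² = 3344.3089 + 4·26797.69 = 110535.0689.
Posterior mean = (μ₀/σ₀² + n·x̄/σ²)/(1/σ₀² + n/σ²) = (σ²·μ₀ + σ₀²·n·x̄)/(σ² + n·σ₀²) = (3344.3089·368.79 + 26797.69·1564.47)/110535.0689 = 43157529.753531/110535.0689 = 390.4420.

390.4420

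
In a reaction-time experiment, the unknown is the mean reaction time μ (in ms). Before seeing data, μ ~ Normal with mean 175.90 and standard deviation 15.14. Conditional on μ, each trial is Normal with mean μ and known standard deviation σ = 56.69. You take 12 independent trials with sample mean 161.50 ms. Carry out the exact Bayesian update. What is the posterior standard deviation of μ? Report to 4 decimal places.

For Normal data with known variance σ², a Normal(μ₀, σ₀²) prior on μ is conjugate. Posterior precision = 1/σ₀² + n/σ²; posterior mean is the precision-weighted average of μ₀ and x̄.
σ₀² = 15.14² = 229.2196, σ² = 56.69² = 3213.7561; σ² + n·σ₀² = 3213.7561 + 12·229.2196 = 5964.3913.
Posterior precision = 1/σ₀² + n/σ² = 1/229.2196 + 12/3213.7561 = (σ² + n·σ₀²)/(σ₀²σ²) = 5964.3913/(229.2196·3213.7561); posterior variance σₙ² = σ₀²σ²/(σ² + n·σ₀²) = 229.2196·3213.7561/5964.3913 = 123.508980.
Posterior SD = √σₙ² = √(229.2196·3213.7561/5964.3913) = 11.1135.

11.1135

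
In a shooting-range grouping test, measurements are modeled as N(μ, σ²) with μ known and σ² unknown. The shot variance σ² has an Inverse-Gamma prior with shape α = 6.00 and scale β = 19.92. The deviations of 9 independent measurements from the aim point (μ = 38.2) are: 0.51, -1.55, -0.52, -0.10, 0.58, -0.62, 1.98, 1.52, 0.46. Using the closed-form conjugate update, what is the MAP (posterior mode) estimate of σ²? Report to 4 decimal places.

2.1716

With known mean μ and an Inverse-Gamma(α, β) prior on σ², the Normal likelihood is conjugate: posterior is Inv-Gamma(α + n/2, β + Σ(xᵢ−μ)²/2).
Σ(xᵢ−μ)² = (0.51)² + (-1.55)² + (-0.52)² + (-0.10)² + (0.58)² + (-0.62)² + (1.98)² + (1.52)² + (0.46)² = 10.1062.
Posterior: Inv-Gamma(6.00 + 9/2, 19.92 + 10.1062/2) = Inv-Gamma(10.50, 24.97310).
Mode = β/(α+1) = 24.97310/11.50 = 2.1716.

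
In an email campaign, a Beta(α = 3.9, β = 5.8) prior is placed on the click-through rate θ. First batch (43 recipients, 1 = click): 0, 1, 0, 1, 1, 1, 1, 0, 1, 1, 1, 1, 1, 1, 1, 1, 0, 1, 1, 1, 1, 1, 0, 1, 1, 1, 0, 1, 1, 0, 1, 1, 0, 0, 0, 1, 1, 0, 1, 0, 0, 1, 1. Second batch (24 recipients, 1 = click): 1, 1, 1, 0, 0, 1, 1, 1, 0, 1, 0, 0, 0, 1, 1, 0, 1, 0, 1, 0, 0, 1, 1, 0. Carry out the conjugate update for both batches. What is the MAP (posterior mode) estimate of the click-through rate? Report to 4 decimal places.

The Beta prior is conjugate to a Binomial/Bernoulli likelihood; the update adds successes to α and failures to β.
After batch 1: Beta(3.9+30, 5.8+13) = Beta(33.9, 18.8).
After batch 2: Beta(33.9+13, 18.8+11) = Beta(46.9, 29.8).
Mode of Beta(a,b) for a,b>1 is (a−1)/(a+b−2) = 45.9/74.7 = 0.6145.

0.6145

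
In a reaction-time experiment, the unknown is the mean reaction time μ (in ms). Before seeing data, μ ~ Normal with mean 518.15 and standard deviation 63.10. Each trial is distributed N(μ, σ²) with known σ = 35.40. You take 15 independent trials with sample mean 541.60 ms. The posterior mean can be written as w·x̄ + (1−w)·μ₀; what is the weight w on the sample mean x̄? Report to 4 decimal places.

For Normal data with known variance σ², a Normal(μ₀, σ₀²) prior on μ is conjugate. Posterior precision = 1/σ₀² + n/σ²; posterior mean is the precision-weighted average of μ₀ and x̄.
σ₀² = 63.10² = 3981.61, σ² = 35.40² = 1253.16. Prior precision 1/σ₀² = 1/3981.61; data precision n/σ² = 15/1253.16.
w = (n/σ²)/(1/σ₀² + n/σ²) = n·σ₀²/(σ² + n·σ₀²) = 15·3981.61/(1253.16 + 15·3981.61) = 59724.15/60977.31 = 0.9794.

0.9794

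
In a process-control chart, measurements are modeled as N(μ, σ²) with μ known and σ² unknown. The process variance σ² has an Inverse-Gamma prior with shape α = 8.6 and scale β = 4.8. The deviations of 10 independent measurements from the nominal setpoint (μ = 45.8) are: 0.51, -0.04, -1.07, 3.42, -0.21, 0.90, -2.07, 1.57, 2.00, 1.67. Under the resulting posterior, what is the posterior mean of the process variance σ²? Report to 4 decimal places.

With known mean μ and an Inverse-Gamma(α, β) prior on σ², the Normal likelihood is conjugate: posterior is Inv-Gamma(α + n/2, β + Σ(xᵢ−μ)²/2).
Σ(xᵢ−μ)² = (0.51)² + (-0.04)² + (-1.07)² + (3.42)² + (-0.21)² + (0.90)² + (-2.07)² + (1.57)² + (2.00)² + (1.67)² = 27.4958.
Posterior: Inv-Gamma(8.6 + 10/2, 4.8 + 27.4958/2) = Inv-Gamma(13.60, 18.54790).
E[σ²|data] = β/(α−1) = 18.54790/12.60 = 1.4721.

1.4721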